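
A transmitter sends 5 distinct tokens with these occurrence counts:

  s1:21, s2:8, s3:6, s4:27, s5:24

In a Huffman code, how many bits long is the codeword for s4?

2

Huffman merges, smallest pair first:
combine s3(6), s2(8) → 14
combine 14, s1(21) → 35
combine s5(24), s4(27) → 51
combine 35, 51 → 86
s4 sits 2 levels below the root, so its codeword is 2 bits.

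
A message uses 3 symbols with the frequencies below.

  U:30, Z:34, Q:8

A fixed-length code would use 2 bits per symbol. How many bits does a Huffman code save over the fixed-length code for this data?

34

Fixed-length: 2 bits × 72 symbols = 144 bits.
Huffman merges:
Q(8) + U(30) → 38
Z(34) + 38 → 72
Huffman total = 38 + 72 = 110 bits.
Saving = 144 − 110 = 34 bits.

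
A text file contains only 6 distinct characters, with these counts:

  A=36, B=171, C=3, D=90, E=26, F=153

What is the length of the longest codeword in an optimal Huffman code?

5

Merge the two lowest-weight nodes at each step:
merge C(3) and E(26): 29
merge 29 and A(36): 65
merge 65 and D(90): 155
merge F(153) and 155: 308
merge B(171) and 308: 479
The rarest symbols sit at the bottom; the longest codeword is 5 bits.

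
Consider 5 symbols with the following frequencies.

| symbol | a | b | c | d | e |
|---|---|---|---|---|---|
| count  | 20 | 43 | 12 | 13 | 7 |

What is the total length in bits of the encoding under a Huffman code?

198

Greedily combine the two least-frequent nodes:
e(7) + c(12) → 19
d(13) + 19 → 32
a(20) + 32 → 52
b(43) + 52 → 95
Total encoded bits = sum of merged weights = 19 + 32 + 52 + 95 = 198.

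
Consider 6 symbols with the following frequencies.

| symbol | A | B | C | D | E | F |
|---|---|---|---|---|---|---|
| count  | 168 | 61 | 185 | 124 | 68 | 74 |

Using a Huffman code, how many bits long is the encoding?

Merge the two smallest weights repeatedly:
B(61) + E(68) → 129
F(74) + D(124) → 198
129 + A(168) → 297
C(185) + 198 → 383
297 + 383 → 680
Total encoded bits = sum of merged weights = 129 + 198 + 297 + 383 + 680 = 1687.

1687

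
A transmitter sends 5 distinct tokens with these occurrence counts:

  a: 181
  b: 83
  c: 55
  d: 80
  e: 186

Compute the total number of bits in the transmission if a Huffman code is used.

Greedily combine the two least-frequent nodes:
c(55) + d(80) → 135
b(83) + 135 → 218
a(181) + e(186) → 367
218 + 367 → 585
Total encoded bits = sum of merged weights = 135 + 218 + 367 + 585 = 1305.

1305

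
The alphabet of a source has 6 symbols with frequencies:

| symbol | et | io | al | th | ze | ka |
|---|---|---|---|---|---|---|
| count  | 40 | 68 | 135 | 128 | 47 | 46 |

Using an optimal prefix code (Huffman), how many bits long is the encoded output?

Greedily combine the two least-frequent nodes:
et(40) + ka(46) → 86
ze(47) + io(68) → 115
86 + 115 → 201
th(128) + al(135) → 263
201 + 263 → 464
Total encoded bits = sum of merged weights = 86 + 115 + 201 + 263 + 464 = 1129.

1129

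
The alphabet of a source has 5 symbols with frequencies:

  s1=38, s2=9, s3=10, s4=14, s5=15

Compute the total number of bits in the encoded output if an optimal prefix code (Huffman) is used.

182

Merge the two smallest weights repeatedly:
combine s2(9), s3(10) → 19
combine s4(14), s5(15) → 29
combine 19, 29 → 48
combine s1(38), 48 → 86
Each symbol's bit-cost is frequency × depth; summing gives 182 bits (equivalently 19 + 29 + 48 + 86).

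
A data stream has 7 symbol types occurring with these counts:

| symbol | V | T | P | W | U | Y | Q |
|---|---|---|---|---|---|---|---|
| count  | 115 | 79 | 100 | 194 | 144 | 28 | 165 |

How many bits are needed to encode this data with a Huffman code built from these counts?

2223

Build the Huffman tree bottom-up:
merge Y(28) and T(79): 107
merge P(100) and 107: 207
merge V(115) and U(144): 259
merge Q(165) and W(194): 359
merge 207 and 259: 466
merge 359 and 466: 825
The encoded length is the sum of every internal node's weight: 107 + 207 + 259 + 359 + 466 + 825 = 2223 bits.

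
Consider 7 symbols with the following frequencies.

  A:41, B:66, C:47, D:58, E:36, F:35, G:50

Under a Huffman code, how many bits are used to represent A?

3

Build the tree from the bottom:
F(35) + E(36) → 71
A(41) + C(47) → 88
G(50) + D(58) → 108
B(66) + 71 → 137
88 + 108 → 196
137 + 196 → 333
The subtree containing A is merged 3 times, so code length = 3.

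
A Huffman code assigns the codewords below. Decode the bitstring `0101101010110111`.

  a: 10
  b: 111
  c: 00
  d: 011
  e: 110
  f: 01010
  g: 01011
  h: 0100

gfeb

Read left to right; each codeword is recognised as soon as it completes (prefix code):
  01011→g | 01010→f | 110→e | 111→b
Decoded message: gfeb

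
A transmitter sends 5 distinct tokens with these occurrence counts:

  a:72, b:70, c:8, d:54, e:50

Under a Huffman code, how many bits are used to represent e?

Repeatedly merge the two smallest:
merge c(8) and e(50): 58
merge d(54) and 58: 112
merge b(70) and a(72): 142
merge 112 and 142: 254
e's leaf is at depth 3, giving a 3-bit codeword.

3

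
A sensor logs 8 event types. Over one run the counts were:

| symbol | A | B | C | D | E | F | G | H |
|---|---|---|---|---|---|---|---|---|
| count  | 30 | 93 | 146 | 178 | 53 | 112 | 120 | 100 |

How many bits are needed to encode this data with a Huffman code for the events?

2401

Merge the two smallest weights repeatedly:
A(30) + E(53) → 83
83 + B(93) → 176
H(100) + F(112) → 212
G(120) + C(146) → 266
176 + D(178) → 354
212 + 266 → 478
354 + 478 → 832
Total encoded bits = sum of merged weights = 83 + 176 + 212 + 266 + 354 + 478 + 832 = 2401.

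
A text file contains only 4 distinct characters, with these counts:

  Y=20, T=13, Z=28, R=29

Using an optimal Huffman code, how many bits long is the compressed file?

180

Greedily combine the two least-frequent nodes:
combine T(13), Y(20) → 33
combine Z(28), R(29) → 57
combine 33, 57 → 90
The encoded length is the sum of every internal node's weight: 33 + 57 + 90 = 180 bits.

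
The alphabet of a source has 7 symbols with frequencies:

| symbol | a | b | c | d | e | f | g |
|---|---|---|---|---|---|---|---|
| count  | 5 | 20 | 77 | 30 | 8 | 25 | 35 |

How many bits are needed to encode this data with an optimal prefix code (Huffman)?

492

Greedily combine the two least-frequent nodes:
combine a(5), e(8) → 13
combine 13, b(20) → 33
combine f(25), d(30) → 55
combine 33, g(35) → 68
combine 55, 68 → 123
combine c(77), 123 → 200
Total encoded bits = sum of merged weights = 13 + 33 + 55 + 68 + 123 + 200 = 492.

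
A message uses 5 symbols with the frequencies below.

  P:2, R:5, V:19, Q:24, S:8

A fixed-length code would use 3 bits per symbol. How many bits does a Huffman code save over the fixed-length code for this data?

Fixed-length: 3 bits × 58 symbols = 174 bits.
Huffman merges:
combine P(2), R(5) → 7
combine 7, S(8) → 15
combine 15, V(19) → 34
combine Q(24), 34 → 58
Huffman total = 7 + 15 + 34 + 58 = 114 bits.
Saving = 174 − 114 = 60 bits.

60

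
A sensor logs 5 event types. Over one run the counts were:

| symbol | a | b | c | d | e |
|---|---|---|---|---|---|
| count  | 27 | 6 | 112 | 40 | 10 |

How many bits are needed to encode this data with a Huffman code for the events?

Merge the two smallest weights repeatedly:
merge b(6) and e(10): 16
merge 16 and a(27): 43
merge d(40) and 43: 83
merge 83 and c(112): 195
Total encoded bits = sum of merged weights = 16 + 43 + 83 + 195 = 337.

337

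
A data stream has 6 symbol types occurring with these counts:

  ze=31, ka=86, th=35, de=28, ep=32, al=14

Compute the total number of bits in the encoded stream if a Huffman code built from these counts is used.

548

Greedily combine the two least-frequent nodes:
al(14) + de(28) → 42
ze(31) + ep(32) → 63
th(35) + 42 → 77
63 + 77 → 140
ka(86) + 140 → 226
Each symbol's bit-cost is frequency × depth; summing gives 548 bits (equivalently 42 + 63 + 77 + 140 + 226).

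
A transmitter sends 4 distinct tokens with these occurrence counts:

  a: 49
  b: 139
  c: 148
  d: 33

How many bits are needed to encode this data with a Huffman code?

Greedily combine the two least-frequent nodes:
combine d(33), a(49) → 82
combine 82, b(139) → 221
combine c(148), 221 → 369
Each symbol's bit-cost is frequency × depth; summing gives 672 bits (equivalently 82 + 221 + 369).

672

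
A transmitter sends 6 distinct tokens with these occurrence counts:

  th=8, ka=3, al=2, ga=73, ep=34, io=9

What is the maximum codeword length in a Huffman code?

Merge the two lowest-weight nodes at each step:
merge al(2) and ka(3): 5
merge 5 and th(8): 13
merge io(9) and 13: 22
merge 22 and ep(34): 56
merge 56 and ga(73): 129
The rarest symbols sit at the bottom; the longest codeword is 5 bits.

5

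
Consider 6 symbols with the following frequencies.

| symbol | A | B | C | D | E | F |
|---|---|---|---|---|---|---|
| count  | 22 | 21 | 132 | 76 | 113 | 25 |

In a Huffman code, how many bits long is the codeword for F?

Huffman merges, smallest pair first:
merge B(21) and A(22): 43
merge F(25) and 43: 68
merge 68 and D(76): 144
merge E(113) and C(132): 245
merge 144 and 245: 389
F's leaf is at depth 3, giving a 3-bit codeword.

3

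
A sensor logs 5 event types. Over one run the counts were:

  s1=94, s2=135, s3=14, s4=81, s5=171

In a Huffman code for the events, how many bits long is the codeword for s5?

Huffman merges, smallest pair first:
combine s3(14), s4(81) → 95
combine s1(94), 95 → 189
combine s2(135), s5(171) → 306
combine 189, 306 → 495
s5 sits 2 levels below the root, so its codeword is 2 bits.

2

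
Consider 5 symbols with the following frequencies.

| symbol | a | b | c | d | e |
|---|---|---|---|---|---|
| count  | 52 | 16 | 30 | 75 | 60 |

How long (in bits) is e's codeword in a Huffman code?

Build the tree from the bottom:
b(16) + c(30) → 46
46 + a(52) → 98
e(60) + d(75) → 135
98 + 135 → 233
e sits 2 levels below the root, so its codeword is 2 bits.

2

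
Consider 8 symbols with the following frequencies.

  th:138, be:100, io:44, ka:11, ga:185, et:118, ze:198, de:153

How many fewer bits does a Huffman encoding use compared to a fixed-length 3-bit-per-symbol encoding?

Fixed-length: 3 bits × 947 symbols = 2841 bits.
Huffman merges:
combine ka(11), io(44) → 55
combine 55, be(100) → 155
combine et(118), th(138) → 256
combine de(153), 155 → 308
combine ga(185), ze(198) → 383
combine 256, 308 → 564
combine 383, 564 → 947
Huffman total = 55 + 155 + 256 + 308 + 383 + 564 + 947 = 2668 bits.
Saving = 2841 − 2668 = 173 bits.

173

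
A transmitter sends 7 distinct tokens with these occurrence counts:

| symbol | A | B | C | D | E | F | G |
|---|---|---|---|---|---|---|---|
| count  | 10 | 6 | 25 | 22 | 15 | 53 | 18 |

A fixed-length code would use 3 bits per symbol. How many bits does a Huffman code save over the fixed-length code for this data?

Fixed-length: 3 bits × 149 symbols = 447 bits.
Huffman merges:
B(6) + A(10) → 16
E(15) + 16 → 31
G(18) + D(22) → 40
C(25) + 31 → 56
40 + F(53) → 93
56 + 93 → 149
Huffman total = 16 + 31 + 40 + 56 + 93 + 149 = 385 bits.
Saving = 447 − 385 = 62 bits.

62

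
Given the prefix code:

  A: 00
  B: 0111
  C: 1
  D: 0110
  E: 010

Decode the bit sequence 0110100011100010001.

DCABAEAC

Read left to right; each codeword is recognised as soon as it completes (prefix code):
  0110→D | 1→C | 00→A | 0111→B | 00→A | 010→E | 00→A | 1→C
Decoded message: DCABAEAC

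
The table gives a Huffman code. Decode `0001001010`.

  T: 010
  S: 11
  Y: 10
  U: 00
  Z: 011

UTTY

Read left to right; each codeword is recognised as soon as it completes (prefix code):
  00→U | 010→T | 010→T | 10→Y
Decoded message: UTTY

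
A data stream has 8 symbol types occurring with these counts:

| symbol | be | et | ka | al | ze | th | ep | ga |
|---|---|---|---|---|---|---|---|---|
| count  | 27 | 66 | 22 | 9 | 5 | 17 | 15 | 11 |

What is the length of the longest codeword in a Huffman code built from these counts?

5

Merge the two lowest-weight nodes at each step:
combine ze(5), al(9) → 14
combine ga(11), 14 → 25
combine ep(15), th(17) → 32
combine ka(22), 25 → 47
combine be(27), 32 → 59
combine 47, 59 → 106
combine et(66), 106 → 172
The rarest symbols sit at the bottom; the longest codeword is 5 bits.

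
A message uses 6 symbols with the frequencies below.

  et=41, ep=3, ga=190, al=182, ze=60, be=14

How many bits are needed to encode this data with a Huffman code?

983

Build the Huffman tree bottom-up:
merge ep(3) and be(14): 17
merge 17 and et(41): 58
merge 58 and ze(60): 118
merge 118 and al(182): 300
merge ga(190) and 300: 490
The encoded length is the sum of every internal node's weight: 17 + 58 + 118 + 300 + 490 = 983 bits.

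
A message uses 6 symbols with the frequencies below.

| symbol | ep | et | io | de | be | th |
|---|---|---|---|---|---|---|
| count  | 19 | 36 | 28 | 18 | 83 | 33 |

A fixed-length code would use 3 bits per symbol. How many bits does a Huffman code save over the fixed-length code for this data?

129

Fixed-length: 3 bits × 217 symbols = 651 bits.
Huffman merges:
de(18) + ep(19) → 37
io(28) + th(33) → 61
et(36) + 37 → 73
61 + 73 → 134
be(83) + 134 → 217
Huffman total = 37 + 61 + 73 + 134 + 217 = 522 bits.
Saving = 651 − 522 = 129 bits.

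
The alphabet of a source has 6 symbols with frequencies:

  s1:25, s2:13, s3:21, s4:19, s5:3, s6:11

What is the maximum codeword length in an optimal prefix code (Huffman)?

Merge the two lowest-weight nodes at each step:
merge s5(3) and s6(11): 14
merge s2(13) and 14: 27
merge s4(19) and s3(21): 40
merge s1(25) and 27: 52
merge 40 and 52: 92
Maximum depth reached is 4.

4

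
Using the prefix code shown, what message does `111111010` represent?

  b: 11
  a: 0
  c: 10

Read left to right; each codeword is recognised as soon as it completes (prefix code):
  11→b | 11→b | 11→b | 0→a | 10→c
Decoded message: bbbac

bbbac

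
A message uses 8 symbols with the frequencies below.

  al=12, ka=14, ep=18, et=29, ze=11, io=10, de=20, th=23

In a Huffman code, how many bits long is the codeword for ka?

3

Repeatedly merge the two smallest:
merge io(10) and ze(11): 21
merge al(12) and ka(14): 26
merge ep(18) and de(20): 38
merge 21 and th(23): 44
merge 26 and et(29): 55
merge 38 and 44: 82
merge 55 and 82: 137
ka's leaf is at depth 3, giving a 3-bit codeword.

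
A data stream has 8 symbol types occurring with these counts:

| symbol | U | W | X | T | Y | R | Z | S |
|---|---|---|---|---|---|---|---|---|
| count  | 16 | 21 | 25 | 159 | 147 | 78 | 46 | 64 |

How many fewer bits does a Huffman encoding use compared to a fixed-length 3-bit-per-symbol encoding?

207

Fixed-length: 3 bits × 556 symbols = 1668 bits.
Huffman merges:
merge U(16) and W(21): 37
merge X(25) and 37: 62
merge Z(46) and 62: 108
merge S(64) and R(78): 142
merge 108 and 142: 250
merge Y(147) and T(159): 306
merge 250 and 306: 556
Huffman total = 37 + 62 + 108 + 142 + 250 + 306 + 556 = 1461 bits.
Saving = 1668 − 1461 = 207 bits.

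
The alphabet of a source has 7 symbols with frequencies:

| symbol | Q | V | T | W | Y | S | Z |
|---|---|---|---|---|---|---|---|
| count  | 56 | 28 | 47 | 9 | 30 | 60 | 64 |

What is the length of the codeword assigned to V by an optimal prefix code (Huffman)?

Build the tree from the bottom:
combine W(9), V(28) → 37
combine Y(30), 37 → 67
combine T(47), Q(56) → 103
combine S(60), Z(64) → 124
combine 67, 103 → 170
combine 124, 170 → 294
The subtree containing V is merged 4 times, so code length = 4.

4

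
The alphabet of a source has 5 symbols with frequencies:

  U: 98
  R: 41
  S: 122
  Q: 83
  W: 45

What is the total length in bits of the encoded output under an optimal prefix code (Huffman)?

864

Merge the two smallest weights repeatedly:
merge R(41) and W(45): 86
merge Q(83) and 86: 169
merge U(98) and S(122): 220
merge 169 and 220: 389
Total encoded bits = sum of merged weights = 86 + 169 + 220 + 389 = 864.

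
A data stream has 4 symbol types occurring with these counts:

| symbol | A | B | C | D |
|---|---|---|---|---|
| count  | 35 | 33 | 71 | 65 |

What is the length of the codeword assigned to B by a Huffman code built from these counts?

Huffman merges, smallest pair first:
combine B(33), A(35) → 68
combine D(65), 68 → 133
combine C(71), 133 → 204
The subtree containing B is merged 3 times, so code length = 3.

3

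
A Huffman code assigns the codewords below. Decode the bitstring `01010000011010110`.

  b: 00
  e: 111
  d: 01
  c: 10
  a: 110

ddbbdcca

Read left to right; each codeword is recognised as soon as it completes (prefix code):
  01→d | 01→d | 00→b | 00→b | 01→d | 10→c | 10→c | 110→a
Decoded message: ddbbdcca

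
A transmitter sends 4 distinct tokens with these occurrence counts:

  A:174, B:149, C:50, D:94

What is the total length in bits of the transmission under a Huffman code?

904

Greedily combine the two least-frequent nodes:
merge C(50) and D(94): 144
merge 144 and B(149): 293
merge A(174) and 293: 467
Each symbol's bit-cost is frequency × depth; summing gives 904 bits (equivalently 144 + 293 + 467).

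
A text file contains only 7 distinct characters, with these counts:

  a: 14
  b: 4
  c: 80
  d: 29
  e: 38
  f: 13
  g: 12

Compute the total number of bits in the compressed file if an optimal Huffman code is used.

453

Greedily combine the two least-frequent nodes:
combine b(4), g(12) → 16
combine f(13), a(14) → 27
combine 16, 27 → 43
combine d(29), e(38) → 67
combine 43, 67 → 110
combine c(80), 110 → 190
The encoded length is the sum of every internal node's weight: 16 + 27 + 43 + 67 + 110 + 190 = 453 bits.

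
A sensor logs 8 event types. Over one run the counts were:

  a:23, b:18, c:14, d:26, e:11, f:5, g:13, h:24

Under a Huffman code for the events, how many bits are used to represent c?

3

Huffman merges, smallest pair first:
f(5) + e(11) → 16
g(13) + c(14) → 27
16 + b(18) → 34
a(23) + h(24) → 47
d(26) + 27 → 53
34 + 47 → 81
53 + 81 → 134
c's leaf is at depth 3, giving a 3-bit codeword.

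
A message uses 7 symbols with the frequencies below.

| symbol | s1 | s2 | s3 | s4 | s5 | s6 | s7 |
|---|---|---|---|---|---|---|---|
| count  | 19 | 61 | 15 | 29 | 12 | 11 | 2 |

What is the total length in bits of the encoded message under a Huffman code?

363

Merge the two smallest weights repeatedly:
combine s7(2), s6(11) → 13
combine s5(12), 13 → 25
combine s3(15), s1(19) → 34
combine 25, s4(29) → 54
combine 34, 54 → 88
combine s2(61), 88 → 149
Total encoded bits = sum of merged weights = 13 + 25 + 34 + 54 + 88 + 149 = 363.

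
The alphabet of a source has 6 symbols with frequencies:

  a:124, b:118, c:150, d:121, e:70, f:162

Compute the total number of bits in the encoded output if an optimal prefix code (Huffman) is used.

1923

Merge the two smallest weights repeatedly:
combine e(70), b(118) → 188
combine d(121), a(124) → 245
combine c(150), f(162) → 312
combine 188, 245 → 433
combine 312, 433 → 745
Each symbol's bit-cost is frequency × depth; summing gives 1923 bits (equivalently 188 + 245 + 312 + 433 + 745).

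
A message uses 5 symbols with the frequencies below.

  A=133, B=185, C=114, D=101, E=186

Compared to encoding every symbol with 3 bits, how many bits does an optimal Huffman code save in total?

Fixed-length: 3 bits × 719 symbols = 2157 bits.
Huffman merges:
D(101) + C(114) → 215
A(133) + B(185) → 318
E(186) + 215 → 401
318 + 401 → 719
Huffman total = 215 + 318 + 401 + 719 = 1653 bits.
Saving = 2157 − 1653 = 504 bits.

504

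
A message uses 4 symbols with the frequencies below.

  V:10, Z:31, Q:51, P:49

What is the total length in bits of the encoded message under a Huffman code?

272

Build the Huffman tree bottom-up:
combine V(10), Z(31) → 41
combine 41, P(49) → 90
combine Q(51), 90 → 141
Total encoded bits = sum of merged weights = 41 + 90 + 141 = 272.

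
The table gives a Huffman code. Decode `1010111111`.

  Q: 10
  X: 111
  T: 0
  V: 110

QQXX

Read left to right; each codeword is recognised as soon as it completes (prefix code):
  10→Q | 10→Q | 111→X | 111→X
Decoded message: QQXX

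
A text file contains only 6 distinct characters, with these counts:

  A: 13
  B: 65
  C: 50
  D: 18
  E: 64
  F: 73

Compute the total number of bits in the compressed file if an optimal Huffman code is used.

Merge the two smallest weights repeatedly:
merge A(13) and D(18): 31
merge 31 and C(50): 81
merge E(64) and B(65): 129
merge F(73) and 81: 154
merge 129 and 154: 283
Total encoded bits = sum of merged weights = 31 + 81 + 129 + 154 + 283 = 678.

678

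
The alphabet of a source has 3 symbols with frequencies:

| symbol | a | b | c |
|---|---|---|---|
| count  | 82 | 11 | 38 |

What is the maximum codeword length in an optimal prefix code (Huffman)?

Merge the two lowest-weight nodes at each step:
merge b(11) and c(38): 49
merge 49 and a(82): 131
The rarest symbols sit at the bottom; the longest codeword is 2 bits.

2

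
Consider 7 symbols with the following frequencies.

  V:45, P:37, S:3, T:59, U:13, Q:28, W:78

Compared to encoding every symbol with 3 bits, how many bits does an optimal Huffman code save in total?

122

Fixed-length: 3 bits × 263 symbols = 789 bits.
Huffman merges:
merge S(3) and U(13): 16
merge 16 and Q(28): 44
merge P(37) and 44: 81
merge V(45) and T(59): 104
merge W(78) and 81: 159
merge 104 and 159: 263
Huffman total = 16 + 44 + 81 + 104 + 159 + 263 = 667 bits.
Saving = 789 − 667 = 122 bits.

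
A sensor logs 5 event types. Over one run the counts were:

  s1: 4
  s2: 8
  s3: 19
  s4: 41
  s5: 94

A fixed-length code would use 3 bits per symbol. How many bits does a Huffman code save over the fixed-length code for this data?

217

Fixed-length: 3 bits × 166 symbols = 498 bits.
Huffman merges:
merge s1(4) and s2(8): 12
merge 12 and s3(19): 31
merge 31 and s4(41): 72
merge 72 and s5(94): 166
Huffman total = 12 + 31 + 72 + 166 = 281 bits.
Saving = 498 − 281 = 217 bits.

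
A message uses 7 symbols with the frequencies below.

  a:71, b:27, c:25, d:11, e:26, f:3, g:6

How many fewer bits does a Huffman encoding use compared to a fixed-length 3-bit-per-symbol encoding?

Fixed-length: 3 bits × 169 symbols = 507 bits.
Huffman merges:
merge f(3) and g(6): 9
merge 9 and d(11): 20
merge 20 and c(25): 45
merge e(26) and b(27): 53
merge 45 and 53: 98
merge a(71) and 98: 169
Huffman total = 9 + 20 + 45 + 53 + 98 + 169 = 394 bits.
Saving = 507 − 394 = 113 bits.

113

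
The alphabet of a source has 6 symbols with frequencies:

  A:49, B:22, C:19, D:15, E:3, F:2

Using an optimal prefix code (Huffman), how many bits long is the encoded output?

235

Merge the two smallest weights repeatedly:
combine F(2), E(3) → 5
combine 5, D(15) → 20
combine C(19), 20 → 39
combine B(22), 39 → 61
combine A(49), 61 → 110
The encoded length is the sum of every internal node's weight: 5 + 20 + 39 + 61 + 110 = 235 bits.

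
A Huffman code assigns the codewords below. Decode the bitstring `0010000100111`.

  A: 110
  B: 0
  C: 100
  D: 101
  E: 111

BBCBBCE

Read left to right; each codeword is recognised as soon as it completes (prefix code):
  0→B | 0→B | 100→C | 0→B | 0→B | 100→C | 111→E
Decoded message: BBCBBCE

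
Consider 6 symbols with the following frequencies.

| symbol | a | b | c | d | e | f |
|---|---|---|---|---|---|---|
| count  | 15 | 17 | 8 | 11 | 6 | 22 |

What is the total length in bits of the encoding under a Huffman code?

197

Merge the two smallest weights repeatedly:
combine e(6), c(8) → 14
combine d(11), 14 → 25
combine a(15), b(17) → 32
combine f(22), 25 → 47
combine 32, 47 → 79
Each symbol's bit-cost is frequency × depth; summing gives 197 bits (equivalently 14 + 25 + 32 + 47 + 79).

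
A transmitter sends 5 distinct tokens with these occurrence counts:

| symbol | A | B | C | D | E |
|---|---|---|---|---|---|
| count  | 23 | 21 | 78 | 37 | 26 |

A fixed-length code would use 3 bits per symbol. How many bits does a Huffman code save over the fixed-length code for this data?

156

Fixed-length: 3 bits × 185 symbols = 555 bits.
Huffman merges:
combine B(21), A(23) → 44
combine E(26), D(37) → 63
combine 44, 63 → 107
combine C(78), 107 → 185
Huffman total = 44 + 63 + 107 + 185 = 399 bits.
Saving = 555 − 399 = 156 bits.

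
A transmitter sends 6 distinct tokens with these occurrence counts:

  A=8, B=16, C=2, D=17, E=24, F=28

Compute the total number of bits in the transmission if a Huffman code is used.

226

Build the Huffman tree bottom-up:
combine C(2), A(8) → 10
combine 10, B(16) → 26
combine D(17), E(24) → 41
combine 26, F(28) → 54
combine 41, 54 → 95
The encoded length is the sum of every internal node's weight: 10 + 26 + 41 + 54 + 95 = 226 bits.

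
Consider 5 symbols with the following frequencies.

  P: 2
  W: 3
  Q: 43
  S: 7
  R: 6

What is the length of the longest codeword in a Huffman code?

Merge the two lowest-weight nodes at each step:
combine P(2), W(3) → 5
combine 5, R(6) → 11
combine S(7), 11 → 18
combine 18, Q(43) → 61
The first pair merged (P, W) ends up deepest, at depth 4.

4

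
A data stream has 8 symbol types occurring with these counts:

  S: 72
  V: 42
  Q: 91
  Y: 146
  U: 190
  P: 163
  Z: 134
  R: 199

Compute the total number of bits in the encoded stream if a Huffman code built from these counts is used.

3026

Greedily combine the two least-frequent nodes:
V(42) + S(72) → 114
Q(91) + 114 → 205
Z(134) + Y(146) → 280
P(163) + U(190) → 353
R(199) + 205 → 404
280 + 353 → 633
404 + 633 → 1037
Each symbol's bit-cost is frequency × depth; summing gives 3026 bits (equivalently 114 + 205 + 280 + 353 + 404 + 633 + 1037).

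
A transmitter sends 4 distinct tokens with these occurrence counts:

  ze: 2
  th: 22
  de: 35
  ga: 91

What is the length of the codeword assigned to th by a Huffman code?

3

Repeatedly merge the two smallest:
ze(2) + th(22) → 24
24 + de(35) → 59
59 + ga(91) → 150
th sits 3 levels below the root, so its codeword is 3 bits.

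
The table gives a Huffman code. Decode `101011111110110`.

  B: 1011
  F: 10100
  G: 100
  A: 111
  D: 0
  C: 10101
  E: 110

CAADE

Read left to right; each codeword is recognised as soon as it completes (prefix code):
  10101→C | 111→A | 111→A | 0→D | 110→E
Decoded message: CAADE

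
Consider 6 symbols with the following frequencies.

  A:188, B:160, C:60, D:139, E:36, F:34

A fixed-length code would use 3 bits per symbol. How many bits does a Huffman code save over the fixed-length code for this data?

Fixed-length: 3 bits × 617 symbols = 1851 bits.
Huffman merges:
combine F(34), E(36) → 70
combine C(60), 70 → 130
combine 130, D(139) → 269
combine B(160), A(188) → 348
combine 269, 348 → 617
Huffman total = 70 + 130 + 269 + 348 + 617 = 1434 bits.
Saving = 1851 − 1434 = 417 bits.

417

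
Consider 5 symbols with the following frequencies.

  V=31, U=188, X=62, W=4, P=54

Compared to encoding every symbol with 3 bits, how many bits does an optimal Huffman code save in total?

403

Fixed-length: 3 bits × 339 symbols = 1017 bits.
Huffman merges:
W(4) + V(31) → 35
35 + P(54) → 89
X(62) + 89 → 151
151 + U(188) → 339
Huffman total = 35 + 89 + 151 + 339 = 614 bits.
Saving = 1017 − 614 = 403 bits.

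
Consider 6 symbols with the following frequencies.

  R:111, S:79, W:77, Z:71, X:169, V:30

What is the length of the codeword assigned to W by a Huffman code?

Repeatedly merge the two smallest:
V(30) + Z(71) → 101
W(77) + S(79) → 156
101 + R(111) → 212
156 + X(169) → 325
212 + 325 → 537
The subtree containing W is merged 3 times, so code length = 3.

3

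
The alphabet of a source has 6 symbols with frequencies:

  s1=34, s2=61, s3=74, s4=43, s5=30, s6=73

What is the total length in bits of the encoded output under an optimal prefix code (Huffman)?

798

Greedily combine the two least-frequent nodes:
combine s5(30), s1(34) → 64
combine s4(43), s2(61) → 104
combine 64, s6(73) → 137
combine s3(74), 104 → 178
combine 137, 178 → 315
Each symbol's bit-cost is frequency × depth; summing gives 798 bits (equivalently 64 + 104 + 137 + 178 + 315).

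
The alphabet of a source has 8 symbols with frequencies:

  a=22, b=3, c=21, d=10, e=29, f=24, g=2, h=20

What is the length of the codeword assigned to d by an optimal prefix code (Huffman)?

Repeatedly merge the two smallest:
combine g(2), b(3) → 5
combine 5, d(10) → 15
combine 15, h(20) → 35
combine c(21), a(22) → 43
combine f(24), e(29) → 53
combine 35, 43 → 78
combine 53, 78 → 131
The subtree containing d is merged 4 times, so code length = 4.

4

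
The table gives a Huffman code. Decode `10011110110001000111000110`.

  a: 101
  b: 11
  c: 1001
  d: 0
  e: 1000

cbaeebebd

Read left to right; each codeword is recognised as soon as it completes (prefix code):
  1001→c | 11→b | 101→a | 1000→e | 1000→e | 11→b | 1000→e | 11→b | 0→d
Decoded message: cbaeebebd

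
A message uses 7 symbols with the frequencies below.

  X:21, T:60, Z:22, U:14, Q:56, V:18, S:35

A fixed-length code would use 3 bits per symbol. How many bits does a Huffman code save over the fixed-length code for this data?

Fixed-length: 3 bits × 226 symbols = 678 bits.
Huffman merges:
U(14) + V(18) → 32
X(21) + Z(22) → 43
32 + S(35) → 67
43 + Q(56) → 99
T(60) + 67 → 127
99 + 127 → 226
Huffman total = 32 + 43 + 67 + 99 + 127 + 226 = 594 bits.
Saving = 678 − 594 = 84 bits.

84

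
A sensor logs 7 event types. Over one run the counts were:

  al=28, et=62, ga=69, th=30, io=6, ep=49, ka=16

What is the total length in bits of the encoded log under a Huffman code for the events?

671

Greedily combine the two least-frequent nodes:
combine io(6), ka(16) → 22
combine 22, al(28) → 50
combine th(30), ep(49) → 79
combine 50, et(62) → 112
combine ga(69), 79 → 148
combine 112, 148 → 260
Total encoded bits = sum of merged weights = 22 + 50 + 79 + 112 + 148 + 260 = 671.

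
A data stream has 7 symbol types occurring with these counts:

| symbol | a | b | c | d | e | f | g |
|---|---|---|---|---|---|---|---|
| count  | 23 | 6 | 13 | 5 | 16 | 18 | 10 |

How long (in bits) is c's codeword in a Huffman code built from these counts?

Repeatedly merge the two smallest:
combine d(5), b(6) → 11
combine g(10), 11 → 21
combine c(13), e(16) → 29
combine f(18), 21 → 39
combine a(23), 29 → 52
combine 39, 52 → 91
c's leaf is at depth 3, giving a 3-bit codeword.

3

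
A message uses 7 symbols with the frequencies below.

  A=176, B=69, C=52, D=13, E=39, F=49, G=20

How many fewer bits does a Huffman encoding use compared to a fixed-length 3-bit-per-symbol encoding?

247

Fixed-length: 3 bits × 418 symbols = 1254 bits.
Huffman merges:
merge D(13) and G(20): 33
merge 33 and E(39): 72
merge F(49) and C(52): 101
merge B(69) and 72: 141
merge 101 and 141: 242
merge A(176) and 242: 418
Huffman total = 33 + 72 + 101 + 141 + 242 + 418 = 1007 bits.
Saving = 1254 − 1007 = 247 bits.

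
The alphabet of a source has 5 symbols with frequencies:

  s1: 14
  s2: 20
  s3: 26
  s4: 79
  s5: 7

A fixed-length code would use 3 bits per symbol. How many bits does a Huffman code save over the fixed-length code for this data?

Fixed-length: 3 bits × 146 symbols = 438 bits.
Huffman merges:
merge s5(7) and s1(14): 21
merge s2(20) and 21: 41
merge s3(26) and 41: 67
merge 67 and s4(79): 146
Huffman total = 21 + 41 + 67 + 146 = 275 bits.
Saving = 438 − 275 = 163 bits.

163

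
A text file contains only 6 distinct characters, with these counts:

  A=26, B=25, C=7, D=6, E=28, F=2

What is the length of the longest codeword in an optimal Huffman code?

4

Merge the two lowest-weight nodes at each step:
combine F(2), D(6) → 8
combine C(7), 8 → 15
combine 15, B(25) → 40
combine A(26), E(28) → 54
combine 40, 54 → 94
Maximum depth reached is 4.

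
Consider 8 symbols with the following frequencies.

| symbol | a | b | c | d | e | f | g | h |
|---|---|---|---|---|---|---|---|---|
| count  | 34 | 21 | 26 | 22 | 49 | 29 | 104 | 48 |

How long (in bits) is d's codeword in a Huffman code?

Build the tree from the bottom:
combine b(21), d(22) → 43
combine c(26), f(29) → 55
combine a(34), 43 → 77
combine h(48), e(49) → 97
combine 55, 77 → 132
combine 97, g(104) → 201
combine 132, 201 → 333
d sits 4 levels below the root, so its codeword is 4 bits.

4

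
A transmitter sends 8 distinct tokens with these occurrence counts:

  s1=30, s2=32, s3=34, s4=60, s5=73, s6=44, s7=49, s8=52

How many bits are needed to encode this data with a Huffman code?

Greedily combine the two least-frequent nodes:
s1(30) + s2(32) → 62
s3(34) + s6(44) → 78
s7(49) + s8(52) → 101
s4(60) + 62 → 122
s5(73) + 78 → 151
101 + 122 → 223
151 + 223 → 374
Total encoded bits = sum of merged weights = 62 + 78 + 101 + 122 + 151 + 223 + 374 = 1111.

1111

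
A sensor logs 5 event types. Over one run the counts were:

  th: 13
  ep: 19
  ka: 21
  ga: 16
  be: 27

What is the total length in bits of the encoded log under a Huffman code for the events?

221

Greedily combine the two least-frequent nodes:
th(13) + ga(16) → 29
ep(19) + ka(21) → 40
be(27) + 29 → 56
40 + 56 → 96
Each symbol's bit-cost is frequency × depth; summing gives 221 bits (equivalently 29 + 40 + 56 + 96).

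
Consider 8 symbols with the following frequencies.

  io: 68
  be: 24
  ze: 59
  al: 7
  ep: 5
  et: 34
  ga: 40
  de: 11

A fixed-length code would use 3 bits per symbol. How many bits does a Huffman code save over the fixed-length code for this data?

92

Fixed-length: 3 bits × 248 symbols = 744 bits.
Huffman merges:
merge ep(5) and al(7): 12
merge de(11) and 12: 23
merge 23 and be(24): 47
merge et(34) and ga(40): 74
merge 47 and ze(59): 106
merge io(68) and 74: 142
merge 106 and 142: 248
Huffman total = 12 + 23 + 47 + 74 + 106 + 142 + 248 = 652 bits.
Saving = 744 − 652 = 92 bits.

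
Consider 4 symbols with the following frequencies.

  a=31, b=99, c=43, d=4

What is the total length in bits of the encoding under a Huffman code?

Greedily combine the two least-frequent nodes:
d(4) + a(31) → 35
35 + c(43) → 78
78 + b(99) → 177
Each symbol's bit-cost is frequency × depth; summing gives 290 bits (equivalently 35 + 78 + 177).

290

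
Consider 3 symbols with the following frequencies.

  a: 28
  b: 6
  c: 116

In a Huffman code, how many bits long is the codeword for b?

Repeatedly merge the two smallest:
merge b(6) and a(28): 34
merge 34 and c(116): 150
The subtree containing b is merged 2 times, so code length = 2.

2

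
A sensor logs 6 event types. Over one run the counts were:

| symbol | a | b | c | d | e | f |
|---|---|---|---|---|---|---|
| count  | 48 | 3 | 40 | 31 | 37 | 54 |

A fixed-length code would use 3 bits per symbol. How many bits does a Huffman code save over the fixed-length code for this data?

108

Fixed-length: 3 bits × 213 symbols = 639 bits.
Huffman merges:
combine b(3), d(31) → 34
combine 34, e(37) → 71
combine c(40), a(48) → 88
combine f(54), 71 → 125
combine 88, 125 → 213
Huffman total = 34 + 71 + 88 + 125 + 213 = 531 bits.
Saving = 639 − 531 = 108 bits.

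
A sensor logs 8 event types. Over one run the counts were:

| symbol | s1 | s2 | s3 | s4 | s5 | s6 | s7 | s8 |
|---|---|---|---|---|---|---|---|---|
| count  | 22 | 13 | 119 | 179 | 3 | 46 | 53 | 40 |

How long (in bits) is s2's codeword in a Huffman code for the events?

Huffman merges, smallest pair first:
combine s5(3), s2(13) → 16
combine 16, s1(22) → 38
combine 38, s8(40) → 78
combine s6(46), s7(53) → 99
combine 78, 99 → 177
combine s3(119), 177 → 296
combine s4(179), 296 → 475
s2's leaf is at depth 6, giving a 6-bit codeword.

6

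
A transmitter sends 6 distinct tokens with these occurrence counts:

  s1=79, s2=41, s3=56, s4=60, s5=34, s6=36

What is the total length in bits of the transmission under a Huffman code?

Greedily combine the two least-frequent nodes:
s5(34) + s6(36) → 70
s2(41) + s3(56) → 97
s4(60) + 70 → 130
s1(79) + 97 → 176
130 + 176 → 306
The encoded length is the sum of every internal node's weight: 70 + 97 + 130 + 176 + 306 = 779 bits.

779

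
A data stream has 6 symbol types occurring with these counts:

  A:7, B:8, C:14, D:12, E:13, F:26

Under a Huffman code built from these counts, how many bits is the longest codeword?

3

Merge the two lowest-weight nodes at each step:
merge A(7) and B(8): 15
merge D(12) and E(13): 25
merge C(14) and 15: 29
merge 25 and F(26): 51
merge 29 and 51: 80
The first pair merged (A, B) ends up deepest, at depth 3.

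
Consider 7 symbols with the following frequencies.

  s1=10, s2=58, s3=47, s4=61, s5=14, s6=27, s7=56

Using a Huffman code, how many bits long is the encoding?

Greedily combine the two least-frequent nodes:
s1(10) + s5(14) → 24
24 + s6(27) → 51
s3(47) + 51 → 98
s7(56) + s2(58) → 114
s4(61) + 98 → 159
114 + 159 → 273
The encoded length is the sum of every internal node's weight: 24 + 51 + 98 + 114 + 159 + 273 = 719 bits.

719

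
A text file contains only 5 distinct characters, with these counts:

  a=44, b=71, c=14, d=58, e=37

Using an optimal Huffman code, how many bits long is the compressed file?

499

Build the Huffman tree bottom-up:
c(14) + e(37) → 51
a(44) + 51 → 95
d(58) + b(71) → 129
95 + 129 → 224
Each symbol's bit-cost is frequency × depth; summing gives 499 bits (equivalently 51 + 95 + 129 + 224).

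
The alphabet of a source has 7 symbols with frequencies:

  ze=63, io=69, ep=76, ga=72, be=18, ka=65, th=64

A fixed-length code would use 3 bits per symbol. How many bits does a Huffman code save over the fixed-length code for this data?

Fixed-length: 3 bits × 427 symbols = 1281 bits.
Huffman merges:
combine be(18), ze(63) → 81
combine th(64), ka(65) → 129
combine io(69), ga(72) → 141
combine ep(76), 81 → 157
combine 129, 141 → 270
combine 157, 270 → 427
Huffman total = 81 + 129 + 141 + 157 + 270 + 427 = 1205 bits.
Saving = 1281 − 1205 = 76 bits.

76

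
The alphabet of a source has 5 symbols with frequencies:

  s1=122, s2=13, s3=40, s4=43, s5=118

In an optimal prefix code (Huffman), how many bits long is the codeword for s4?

Build the tree from the bottom:
combine s2(13), s3(40) → 53
combine s4(43), 53 → 96
combine 96, s5(118) → 214
combine s1(122), 214 → 336
s4 sits 3 levels below the root, so its codeword is 3 bits.

3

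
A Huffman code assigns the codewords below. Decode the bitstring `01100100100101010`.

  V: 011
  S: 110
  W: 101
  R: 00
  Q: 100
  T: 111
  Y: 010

VRQQWY

Read left to right; each codeword is recognised as soon as it completes (prefix code):
  011→V | 00→R | 100→Q | 100→Q | 101→W | 010→Y
Decoded message: VRQQWY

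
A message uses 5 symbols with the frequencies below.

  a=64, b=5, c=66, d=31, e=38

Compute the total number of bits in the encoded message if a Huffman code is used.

444

Build the Huffman tree bottom-up:
merge b(5) and d(31): 36
merge 36 and e(38): 74
merge a(64) and c(66): 130
merge 74 and 130: 204
Total encoded bits = sum of merged weights = 36 + 74 + 130 + 204 = 444.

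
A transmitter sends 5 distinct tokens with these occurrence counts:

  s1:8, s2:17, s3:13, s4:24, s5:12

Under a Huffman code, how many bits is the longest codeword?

Merge the two lowest-weight nodes at each step:
merge s1(8) and s5(12): 20
merge s3(13) and s2(17): 30
merge 20 and s4(24): 44
merge 30 and 44: 74
The first pair merged (s1, s5) ends up deepest, at depth 3.

3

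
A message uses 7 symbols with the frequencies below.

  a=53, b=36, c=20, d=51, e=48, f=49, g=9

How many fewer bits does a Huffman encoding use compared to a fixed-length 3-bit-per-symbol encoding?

Fixed-length: 3 bits × 266 symbols = 798 bits.
Huffman merges:
combine g(9), c(20) → 29
combine 29, b(36) → 65
combine e(48), f(49) → 97
combine d(51), a(53) → 104
combine 65, 97 → 162
combine 104, 162 → 266
Huffman total = 29 + 65 + 97 + 104 + 162 + 266 = 723 bits.
Saving = 798 − 723 = 75 bits.

75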